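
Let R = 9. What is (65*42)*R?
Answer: 24570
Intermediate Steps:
(65*42)*R = (65*42)*9 = 2730*9 = 24570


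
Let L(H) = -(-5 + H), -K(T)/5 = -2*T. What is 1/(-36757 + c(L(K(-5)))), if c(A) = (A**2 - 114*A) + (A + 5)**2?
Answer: -1/36402 ≈ -2.7471e-5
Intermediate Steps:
K(T) = 10*T (K(T) = -(-10)*T = 10*T)
L(H) = 5 - H
c(A) = A**2 + (5 + A)**2 - 114*A (c(A) = (A**2 - 114*A) + (5 + A)**2 = A**2 + (5 + A)**2 - 114*A)
1/(-36757 + c(L(K(-5)))) = 1/(-36757 + (25 - 104*(5 - 10*(-5)) + 2*(5 - 10*(-5))**2)) = 1/(-36757 + (25 - 104*(5 - 1*(-50)) + 2*(5 - 1*(-50))**2)) = 1/(-36757 + (25 - 104*(5 + 50) + 2*(5 + 50)**2)) = 1/(-36757 + (25 - 104*55 + 2*55**2)) = 1/(-36757 + (25 - 5720 + 2*3025)) = 1/(-36757 + (25 - 5720 + 6050)) = 1/(-36757 + 355) = 1/(-36402) = -1/36402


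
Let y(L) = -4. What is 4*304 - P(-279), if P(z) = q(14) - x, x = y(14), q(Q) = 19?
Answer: 1193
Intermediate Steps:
x = -4
P(z) = 23 (P(z) = 19 - 1*(-4) = 19 + 4 = 23)
4*304 - P(-279) = 4*304 - 1*23 = 1216 - 23 = 1193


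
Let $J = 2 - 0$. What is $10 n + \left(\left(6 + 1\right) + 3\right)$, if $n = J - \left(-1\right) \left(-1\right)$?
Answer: $20$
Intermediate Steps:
$J = 2$ ($J = 2 + 0 = 2$)
$n = 1$ ($n = 2 - \left(-1\right) \left(-1\right) = 2 - 1 = 1$)
$10 n + \left(\left(6 + 1\right) + 3\right) = 10 \cdot 1 + \left(\left(6 + 1\right) + 3\right) = 10 + \left(7 + 3\right) = 10 + 10 = 20$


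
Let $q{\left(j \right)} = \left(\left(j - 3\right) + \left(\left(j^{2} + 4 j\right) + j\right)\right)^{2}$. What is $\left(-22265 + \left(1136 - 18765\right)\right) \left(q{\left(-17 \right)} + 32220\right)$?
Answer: $-2636035944$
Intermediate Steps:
$q{\left(j \right)} = \left(-3 + j^{2} + 6 j\right)^{2}$ ($q{\left(j \right)} = \left(\left(-3 + j\right) + \left(j^{2} + 5 j\right)\right)^{2} = \left(-3 + j^{2} + 6 j\right)^{2}$)
$\left(-22265 + \left(1136 - 18765\right)\right) \left(q{\left(-17 \right)} + 32220\right) = \left(-22265 + \left(1136 - 18765\right)\right) \left(\left(-3 + \left(-17\right)^{2} + 6 \left(-17\right)\right)^{2} + 32220\right) = \left(-22265 - 17629\right) \left(\left(-3 + 289 - 102\right)^{2} + 32220\right) = - 39894 \left(184^{2} + 32220\right) = - 39894 \left(33856 + 32220\right) = \left(-39894\right) 66076 = -2636035944$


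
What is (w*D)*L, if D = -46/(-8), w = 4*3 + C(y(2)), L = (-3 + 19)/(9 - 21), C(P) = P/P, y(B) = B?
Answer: -299/3 ≈ -99.667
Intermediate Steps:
C(P) = 1
L = -4/3 (L = 16/(-12) = 16*(-1/12) = -4/3 ≈ -1.3333)
w = 13 (w = 4*3 + 1 = 12 + 1 = 13)
D = 23/4 (D = -46*(-1/8) = 23/4 ≈ 5.7500)
(w*D)*L = (13*(23/4))*(-4/3) = (299/4)*(-4/3) = -299/3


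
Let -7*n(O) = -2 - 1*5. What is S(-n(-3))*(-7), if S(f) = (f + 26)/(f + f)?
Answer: 175/2 ≈ 87.500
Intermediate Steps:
n(O) = 1 (n(O) = -(-2 - 1*5)/7 = -(-2 - 5)/7 = -⅐*(-7) = 1)
S(f) = (26 + f)/(2*f) (S(f) = (26 + f)/((2*f)) = (26 + f)*(1/(2*f)) = (26 + f)/(2*f))
S(-n(-3))*(-7) = ((26 - 1*1)/(2*((-1*1))))*(-7) = ((½)*(26 - 1)/(-1))*(-7) = ((½)*(-1)*25)*(-7) = -25/2*(-7) = 175/2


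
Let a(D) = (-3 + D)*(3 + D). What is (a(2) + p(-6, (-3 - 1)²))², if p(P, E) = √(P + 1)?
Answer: (-5 + I*√5)² ≈ 20.0 - 22.361*I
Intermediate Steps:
p(P, E) = √(1 + P)
(a(2) + p(-6, (-3 - 1)²))² = ((-9 + 2²) + √(1 - 6))² = ((-9 + 4) + √(-5))² = (-5 + I*√5)²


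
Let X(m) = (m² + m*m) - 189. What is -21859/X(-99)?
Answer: -21859/19413 ≈ -1.1260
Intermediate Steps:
X(m) = -189 + 2*m² (X(m) = (m² + m²) - 189 = 2*m² - 189 = -189 + 2*m²)
-21859/X(-99) = -21859/(-189 + 2*(-99)²) = -21859/(-189 + 2*9801) = -21859/(-189 + 19602) = -21859/19413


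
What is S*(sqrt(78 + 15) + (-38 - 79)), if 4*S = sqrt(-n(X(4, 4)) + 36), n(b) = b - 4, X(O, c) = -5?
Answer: 3*sqrt(5)*(-117 + sqrt(93))/4 ≈ -180.04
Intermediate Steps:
n(b) = -4 + b
S = 3*sqrt(5)/4 (S = sqrt(-(-4 - 5) + 36)/4 = sqrt(-1*(-9) + 36)/4 = sqrt(9 + 36)/4 = sqrt(45)/4 = (3*sqrt(5))/4 = 3*sqrt(5)/4 ≈ 1.6771)
S*(sqrt(78 + 15) + (-38 - 79)) = (3*sqrt(5)/4)*(sqrt(78 + 15) + (-38 - 79)) = (3*sqrt(5)/4)*(sqrt(93) - 117) = (3*sqrt(5)/4)*(-117 + sqrt(93)) = 3*sqrt(5)*(-117 + sqrt(93))/4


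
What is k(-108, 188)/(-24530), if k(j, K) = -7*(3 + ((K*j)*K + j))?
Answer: -26720799/24530 ≈ -1089.3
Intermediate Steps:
k(j, K) = -21 - 7*j - 7*j*K² (k(j, K) = -7*(3 + (j*K² + j)) = -7*(3 + (j + j*K²)) = -7*(3 + j + j*K²) = -21 - 7*j - 7*j*K²)
k(-108, 188)/(-24530) = (-21 - 7*(-108) - 7*(-108)*188²)/(-24530) = (-21 + 756 - 7*(-108)*35344)*(-1/24530) = (-21 + 756 + 26720064)*(-1/24530) = 26720799*(-1/24530) = -26720799/24530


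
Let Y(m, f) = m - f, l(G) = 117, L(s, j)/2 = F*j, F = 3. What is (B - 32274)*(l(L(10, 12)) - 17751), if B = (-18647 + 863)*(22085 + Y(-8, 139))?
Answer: 6880392962244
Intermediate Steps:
L(s, j) = 6*j (L(s, j) = 2*(3*j) = 6*j)
B = -390145392 (B = (-18647 + 863)*(22085 + (-8 - 1*139)) = -17784*(22085 + (-8 - 139)) = -17784*(22085 - 147) = -17784*21938 = -390145392)
(B - 32274)*(l(L(10, 12)) - 17751) = (-390145392 - 32274)*(117 - 17751) = -390177666*(-17634) = 6880392962244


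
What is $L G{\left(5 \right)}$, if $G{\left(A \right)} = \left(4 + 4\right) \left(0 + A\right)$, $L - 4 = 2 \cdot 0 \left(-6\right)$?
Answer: $160$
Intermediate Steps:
$L = 4$ ($L = 4 + 2 \cdot 0 \left(-6\right) = 4 + 0 \left(-6\right) = 4 + 0 = 4$)
$G{\left(A \right)} = 8 A$
$L G{\left(5 \right)} = 4 \cdot 8 \cdot 5 = 4 \cdot 40 = 160$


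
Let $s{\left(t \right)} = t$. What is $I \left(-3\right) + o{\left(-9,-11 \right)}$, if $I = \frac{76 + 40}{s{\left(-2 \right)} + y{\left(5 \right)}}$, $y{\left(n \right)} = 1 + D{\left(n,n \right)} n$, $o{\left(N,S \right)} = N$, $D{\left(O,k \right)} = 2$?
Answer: $- \frac{143}{3} \approx -47.667$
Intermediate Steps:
$y{\left(n \right)} = 1 + 2 n$
$I = \frac{116}{9}$ ($I = \frac{76 + 40}{-2 + \left(1 + 2 \cdot 5\right)} = \frac{116}{-2 + \left(1 + 10\right)} = \frac{116}{-2 + 11} = \frac{116}{9} \approx 12.889$)
$I \left(-3\right) + o{\left(-9,-11 \right)} = \frac{116}{9} \left(-3\right) - 9 = - \frac{116}{3} - 9 = - \frac{143}{3}$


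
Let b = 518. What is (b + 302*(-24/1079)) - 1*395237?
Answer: -425909049/1079 ≈ -3.9473e+5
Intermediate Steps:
(b + 302*(-24/1079)) - 1*395237 = (518 + 302*(-24/1079)) - 1*395237 = (518 + 302*(-24*1/1079)) - 395237 = (518 + 302*(-24/1079)) - 395237 = (518 - 7248/1079) - 395237 = 551674/1079 - 395237 = -425909049/1079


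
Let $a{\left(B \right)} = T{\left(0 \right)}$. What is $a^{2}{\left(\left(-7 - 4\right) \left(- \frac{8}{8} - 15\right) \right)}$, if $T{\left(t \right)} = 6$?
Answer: $36$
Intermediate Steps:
$a{\left(B \right)} = 6$
$a^{2}{\left(\left(-7 - 4\right) \left(- \frac{8}{8} - 15\right) \right)} = 6^{2} = 36$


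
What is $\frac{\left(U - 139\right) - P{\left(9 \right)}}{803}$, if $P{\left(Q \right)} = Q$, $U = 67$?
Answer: $- \frac{81}{803} \approx -0.10087$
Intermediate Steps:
$\frac{\left(U - 139\right) - P{\left(9 \right)}}{803} = \frac{\left(67 - 139\right) - 9}{803} = \left(-72 - 9\right) \frac{1}{803} = \left(-81\right) \frac{1}{803} = - \frac{81}{803}$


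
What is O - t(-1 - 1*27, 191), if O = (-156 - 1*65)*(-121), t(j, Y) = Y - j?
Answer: 26522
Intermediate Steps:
O = 26741 (O = (-156 - 65)*(-121) = -221*(-121) = 26741)
O - t(-1 - 1*27, 191) = 26741 - (191 - (-1 - 1*27)) = 26741 - (191 - (-1 - 27)) = 26741 - (191 - 1*(-28)) = 26741 - (191 + 28) = 26741 - 1*219 = 26741 - 219 = 26522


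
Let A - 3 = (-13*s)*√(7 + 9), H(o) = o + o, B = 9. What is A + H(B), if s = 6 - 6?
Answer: 21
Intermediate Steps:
H(o) = 2*o
s = 0
A = 3 (A = 3 + (-13*0)*√(7 + 9) = 3 + 0*√16 = 3 + 0*4 = 3 + 0 = 3)
A + H(B) = 3 + 2*9 = 3 + 18 = 21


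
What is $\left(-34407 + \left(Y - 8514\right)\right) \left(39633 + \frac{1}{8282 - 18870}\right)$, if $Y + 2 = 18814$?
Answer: $- \frac{10116961000127}{10588} \approx -9.5551 \cdot 10^{8}$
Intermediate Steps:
$Y = 18812$ ($Y = -2 + 18814 = 18812$)
$\left(-34407 + \left(Y - 8514\right)\right) \left(39633 + \frac{1}{8282 - 18870}\right) = \left(-34407 + \left(18812 - 8514\right)\right) \left(39633 + \frac{1}{8282 - 18870}\right) = \left(-34407 + 10298\right) \left(39633 + \frac{1}{-10588}\right) = - 24109 \left(39633 - \frac{1}{10588}\right) = \left(-24109\right) \frac{419634203}{10588} = - \frac{10116961000127}{10588}$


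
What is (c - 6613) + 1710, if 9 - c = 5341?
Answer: -10235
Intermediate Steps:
c = -5332 (c = 9 - 1*5341 = 9 - 5341 = -5332)
(c - 6613) + 1710 = (-5332 - 6613) + 1710 = -11945 + 1710 = -10235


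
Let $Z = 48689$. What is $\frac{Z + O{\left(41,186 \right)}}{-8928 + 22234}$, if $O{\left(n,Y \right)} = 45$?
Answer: $\frac{24367}{6653} \approx 3.6626$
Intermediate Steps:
$\frac{Z + O{\left(41,186 \right)}}{-8928 + 22234} = \frac{48689 + 45}{-8928 + 22234} = \frac{48734}{13306} = 48734 \cdot \frac{1}{13306} = \frac{24367}{6653}$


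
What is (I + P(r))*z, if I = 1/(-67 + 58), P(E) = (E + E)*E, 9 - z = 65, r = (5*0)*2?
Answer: 56/9 ≈ 6.2222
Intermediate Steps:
r = 0 (r = 0*2 = 0)
z = -56 (z = 9 - 1*65 = 9 - 65 = -56)
P(E) = 2*E² (P(E) = (2*E)*E = 2*E²)
I = -⅑ (I = 1/(-9) = -⅑ ≈ -0.11111)
(I + P(r))*z = (-⅑ + 2*0²)*(-56) = (-⅑ + 2*0)*(-56) = (-⅑ + 0)*(-56) = -⅑*(-56) = 56/9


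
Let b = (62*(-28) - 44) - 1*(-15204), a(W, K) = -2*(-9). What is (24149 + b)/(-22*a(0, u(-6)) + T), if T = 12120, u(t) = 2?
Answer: 37573/11724 ≈ 3.2048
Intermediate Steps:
a(W, K) = 18
b = 13424 (b = (-1736 - 44) + 15204 = -1780 + 15204 = 13424)
(24149 + b)/(-22*a(0, u(-6)) + T) = (24149 + 13424)/(-22*18 + 12120) = 37573/(-396 + 12120) = 37573/11724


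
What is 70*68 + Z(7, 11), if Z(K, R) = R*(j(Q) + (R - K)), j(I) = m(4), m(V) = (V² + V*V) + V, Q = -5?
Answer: 5200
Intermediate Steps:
m(V) = V + 2*V² (m(V) = (V² + V²) + V = 2*V² + V = V + 2*V²)
j(I) = 36 (j(I) = 4*(1 + 2*4) = 4*(1 + 8) = 4*9 = 36)
Z(K, R) = R*(36 + R - K) (Z(K, R) = R*(36 + (R - K)) = R*(36 + R - K))
70*68 + Z(7, 11) = 70*68 + 11*(36 + 11 - 1*7) = 4760 + 11*(36 + 11 - 7) = 4760 + 11*40 = 4760 + 440 = 5200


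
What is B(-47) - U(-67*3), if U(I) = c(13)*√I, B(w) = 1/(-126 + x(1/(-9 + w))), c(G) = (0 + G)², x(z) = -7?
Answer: -1/133 - 169*I*√201 ≈ -0.0075188 - 2396.0*I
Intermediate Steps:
c(G) = G²
B(w) = -1/133 (B(w) = 1/(-126 - 7) = 1/(-133) = -1/133)
U(I) = 169*√I (U(I) = 13²*√I = 169*√I)
B(-47) - U(-67*3) = -1/133 - 169*√(-67*3) = -1/133 - 169*√(-201) = -1/133 - 169*I*√201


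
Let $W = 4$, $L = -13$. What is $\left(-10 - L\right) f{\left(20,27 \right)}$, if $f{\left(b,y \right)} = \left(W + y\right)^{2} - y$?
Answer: $2802$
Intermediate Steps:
$f{\left(b,y \right)} = \left(4 + y\right)^{2} - y$
$\left(-10 - L\right) f{\left(20,27 \right)} = \left(-10 - -13\right) \left(\left(4 + 27\right)^{2} - 27\right) = \left(-10 + 13\right) \left(31^{2} - 27\right) = 3 \left(961 - 27\right) = 3 \cdot 934 = 2802$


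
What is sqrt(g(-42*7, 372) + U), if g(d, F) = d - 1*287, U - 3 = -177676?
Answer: 3*I*sqrt(19806) ≈ 422.2*I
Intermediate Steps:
U = -177673 (U = 3 - 177676 = -177673)
g(d, F) = -287 + d (g(d, F) = d - 287 = -287 + d)
sqrt(g(-42*7, 372) + U) = sqrt((-287 - 42*7) - 177673) = sqrt((-287 - 294) - 177673) = sqrt(-581 - 177673) = sqrt(-178254) = 3*I*sqrt(19806)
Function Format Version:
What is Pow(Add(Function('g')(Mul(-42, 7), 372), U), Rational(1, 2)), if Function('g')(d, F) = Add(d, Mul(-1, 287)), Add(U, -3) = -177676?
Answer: Mul(3, I, Pow(19806, Rational(1, 2))) ≈ Mul(422.20, I)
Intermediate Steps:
U = -177673 (U = Add(3, -177676) = -177673)
Function('g')(d, F) = Add(-287, d) (Function('g')(d, F) = Add(d, -287) = Add(-287, d))
Pow(Add(Function('g')(Mul(-42, 7), 372), U), Rational(1, 2)) = Pow(Add(Add(-287, Mul(-42, 7)), -177673), Rational(1, 2)) = Pow(Add(Add(-287, -294), -177673), Rational(1, 2)) = Pow(Add(-581, -177673), Rational(1, 2)) = Pow(-178254, Rational(1, 2)) = Mul(3, I, Pow(19806, Rational(1, 2)))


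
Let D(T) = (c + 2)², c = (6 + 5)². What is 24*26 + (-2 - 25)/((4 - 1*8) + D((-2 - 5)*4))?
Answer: 9437973/15125 ≈ 624.00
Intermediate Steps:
c = 121 (c = 11² = 121)
D(T) = 15129 (D(T) = (121 + 2)² = 123² = 15129)
24*26 + (-2 - 25)/((4 - 1*8) + D((-2 - 5)*4)) = 24*26 + (-2 - 25)/((4 - 1*8) + 15129) = 624 - 27/((4 - 8) + 15129) = 624 - 27/(-4 + 15129) = 624 - 27/15125 = 9437973/15125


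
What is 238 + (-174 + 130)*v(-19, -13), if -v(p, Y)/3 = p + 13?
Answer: -554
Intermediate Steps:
v(p, Y) = -39 - 3*p (v(p, Y) = -3*(p + 13) = -3*(13 + p) = -39 - 3*p)
238 + (-174 + 130)*v(-19, -13) = 238 + (-174 + 130)*(-39 - 3*(-19)) = 238 - 44*(-39 + 57) = 238 - 44*18 = 238 - 792 = -554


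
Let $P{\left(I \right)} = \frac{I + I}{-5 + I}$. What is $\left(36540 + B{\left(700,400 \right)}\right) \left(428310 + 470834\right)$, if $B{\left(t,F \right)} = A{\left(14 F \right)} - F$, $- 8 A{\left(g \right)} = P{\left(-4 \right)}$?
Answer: $\frac{292454678296}{9} \approx 3.2495 \cdot 10^{10}$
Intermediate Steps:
$P{\left(I \right)} = \frac{2 I}{-5 + I}$
$A{\left(g \right)} = - \frac{1}{9}$ ($A{\left(g \right)} = - \frac{2 \left(-4\right) \frac{1}{-5 - 4}}{8} = - \frac{2 \left(-4\right) \frac{1}{-9}}{8} = - \frac{2 \left(-4\right) \left(- \frac{1}{9}\right)}{8} = \left(- \frac{1}{8}\right) \frac{8}{9} = - \frac{1}{9}$)
$B{\left(t,F \right)} = - \frac{1}{9} - F$
$\left(36540 + B{\left(700,400 \right)}\right) \left(428310 + 470834\right) = \left(36540 - \frac{3601}{9}\right) \left(428310 + 470834\right) = \left(36540 - \frac{3601}{9}\right) 899144 = \frac{325259}{9} \cdot 899144 = \frac{292454678296}{9}$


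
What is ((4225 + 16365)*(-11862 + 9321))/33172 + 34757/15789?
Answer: -412457365853/261876354 ≈ -1575.0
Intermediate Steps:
((4225 + 16365)*(-11862 + 9321))/33172 + 34757/15789 = (20590*(-2541))*(1/33172) + 34757*(1/15789) = -52319190*1/33172 + 34757/15789 = -26159595/16586 + 34757/15789 = -412457365853/261876354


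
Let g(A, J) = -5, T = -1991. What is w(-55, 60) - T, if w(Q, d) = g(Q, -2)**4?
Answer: 2616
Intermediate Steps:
w(Q, d) = 625 (w(Q, d) = (-5)**4 = 625)
w(-55, 60) - T = 625 - 1*(-1991) = 625 + 1991 = 2616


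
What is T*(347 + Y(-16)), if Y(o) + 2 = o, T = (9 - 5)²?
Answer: 5264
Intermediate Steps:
T = 16 (T = 4² = 16)
Y(o) = -2 + o
T*(347 + Y(-16)) = 16*(347 + (-2 - 16)) = 16*(347 - 18) = 16*329 = 5264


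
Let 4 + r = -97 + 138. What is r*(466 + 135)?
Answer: 22237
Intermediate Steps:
r = 37 (r = -4 + (-97 + 138) = -4 + 41 = 37)
r*(466 + 135) = 37*(466 + 135) = 37*601 = 22237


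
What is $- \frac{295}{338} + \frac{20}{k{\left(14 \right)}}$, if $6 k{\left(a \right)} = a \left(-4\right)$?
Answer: $- \frac{7135}{2366} \approx -3.0156$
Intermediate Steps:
$k{\left(a \right)} = - \frac{2 a}{3}$ ($k{\left(a \right)} = \frac{a \left(-4\right)}{6} = \frac{\left(-4\right) a}{6} = - \frac{2 a}{3}$)
$- \frac{295}{338} + \frac{20}{k{\left(14 \right)}} = - \frac{295}{338} + \frac{20}{\left(- \frac{2}{3}\right) 14} = \left(-295\right) \frac{1}{338} + \frac{20}{- \frac{28}{3}} = - \frac{295}{338} + 20 \left(- \frac{3}{28}\right) = - \frac{295}{338} - \frac{15}{7} = - \frac{7135}{2366}$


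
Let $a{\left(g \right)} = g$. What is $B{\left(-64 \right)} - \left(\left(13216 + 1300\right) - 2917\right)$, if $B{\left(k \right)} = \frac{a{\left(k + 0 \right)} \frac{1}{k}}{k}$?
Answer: $- \frac{742337}{64} \approx -11599.0$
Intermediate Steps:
$B{\left(k \right)} = \frac{1}{k}$ ($B{\left(k \right)} = \frac{\left(k + 0\right) \frac{1}{k}}{k} = \frac{k \frac{1}{k}}{k} = 1 \frac{1}{k} = \frac{1}{k}$)
$B{\left(-64 \right)} - \left(\left(13216 + 1300\right) - 2917\right) = \frac{1}{-64} - \left(\left(13216 + 1300\right) - 2917\right) = - \frac{1}{64} - \left(14516 - 2917\right) = - \frac{1}{64} - 11599 = - \frac{742337}{64}$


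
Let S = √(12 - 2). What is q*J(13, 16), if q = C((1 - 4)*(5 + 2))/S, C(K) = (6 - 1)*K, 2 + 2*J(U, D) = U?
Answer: -231*√10/4 ≈ -182.62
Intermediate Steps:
S = √10 ≈ 3.1623
J(U, D) = -1 + U/2
C(K) = 5*K
q = -21*√10/2 (q = (5*((1 - 4)*(5 + 2)))/(√10) = (5*(-3*7))*(√10/10) = (5*(-21))*(√10/10) = -21*√10/2 ≈ -33.204)
q*J(13, 16) = (-21*√10/2)*(-1 + (½)*13) = (-21*√10/2)*(-1 + 13/2) = -21*√10/2*(11/2) = -231*√10/4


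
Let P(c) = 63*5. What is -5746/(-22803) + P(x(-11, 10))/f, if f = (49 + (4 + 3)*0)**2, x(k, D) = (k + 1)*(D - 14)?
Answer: 2997013/7821429 ≈ 0.38318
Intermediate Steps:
x(k, D) = (1 + k)*(-14 + D)
P(c) = 315
f = 2401 (f = (49 + 7*0)**2 = (49 + 0)**2 = 49**2 = 2401)
-5746/(-22803) + P(x(-11, 10))/f = -5746/(-22803) + 315/2401 = -5746*(-1/22803) + 315*(1/2401) = 5746/22803 + 45/343 = 2997013/7821429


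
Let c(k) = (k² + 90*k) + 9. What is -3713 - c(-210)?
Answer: -28922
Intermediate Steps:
c(k) = 9 + k² + 90*k
-3713 - c(-210) = -3713 - (9 + (-210)² + 90*(-210)) = -3713 - (9 + 44100 - 18900) = -3713 - 1*25209 = -3713 - 25209 = -28922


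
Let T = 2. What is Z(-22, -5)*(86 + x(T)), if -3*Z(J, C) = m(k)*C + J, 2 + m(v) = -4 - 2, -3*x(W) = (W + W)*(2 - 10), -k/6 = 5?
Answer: -580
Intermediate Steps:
k = -30 (k = -6*5 = -30)
x(W) = 16*W/3 (x(W) = -(W + W)*(2 - 10)/3 = -2*W*(-8)/3 = -(-16)*W/3 = 16*W/3)
m(v) = -8 (m(v) = -2 + (-4 - 2) = -2 - 6 = -8)
Z(J, C) = -J/3 + 8*C/3 (Z(J, C) = -(-8*C + J)/3 = -(J - 8*C)/3 = -J/3 + 8*C/3)
Z(-22, -5)*(86 + x(T)) = (-⅓*(-22) + (8/3)*(-5))*(86 + (16/3)*2) = (22/3 - 40/3)*(86 + 32/3) = -6*290/3 = -580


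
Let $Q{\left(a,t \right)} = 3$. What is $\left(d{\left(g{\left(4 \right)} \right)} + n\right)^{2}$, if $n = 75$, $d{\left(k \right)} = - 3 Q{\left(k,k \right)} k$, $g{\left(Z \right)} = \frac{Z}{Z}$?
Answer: $4356$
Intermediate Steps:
$g{\left(Z \right)} = 1$
$d{\left(k \right)} = - 9 k$ ($d{\left(k \right)} = \left(-3\right) 3 k = - 9 k$)
$\left(d{\left(g{\left(4 \right)} \right)} + n\right)^{2} = \left(\left(-9\right) 1 + 75\right)^{2} = \left(-9 + 75\right)^{2} = 66^{2} = 4356$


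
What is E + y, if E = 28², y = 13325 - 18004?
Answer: -3895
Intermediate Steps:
y = -4679
E = 784
E + y = 784 - 4679 = -3895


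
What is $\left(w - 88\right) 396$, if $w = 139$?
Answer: $20196$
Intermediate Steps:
$\left(w - 88\right) 396 = \left(139 - 88\right) 396 = 51 \cdot 396 = 20196$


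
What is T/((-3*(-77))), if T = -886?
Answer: -886/231 ≈ -3.8355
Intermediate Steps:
T/((-3*(-77))) = -886/((-3*(-77))) = -886/231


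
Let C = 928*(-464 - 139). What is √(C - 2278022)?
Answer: I*√2837606 ≈ 1684.5*I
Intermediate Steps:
C = -559584 (C = 928*(-603) = -559584)
√(C - 2278022) = √(-559584 - 2278022) = √(-2837606) = I*√2837606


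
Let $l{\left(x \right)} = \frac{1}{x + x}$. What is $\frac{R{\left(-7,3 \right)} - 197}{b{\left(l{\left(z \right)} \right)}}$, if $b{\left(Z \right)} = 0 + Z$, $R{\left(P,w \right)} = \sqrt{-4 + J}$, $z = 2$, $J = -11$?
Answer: $-788 + 4 i \sqrt{15} \approx -788.0 + 15.492 i$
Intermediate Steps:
$R{\left(P,w \right)} = i \sqrt{15}$ ($R{\left(P,w \right)} = \sqrt{-4 - 11} = \sqrt{-15} = i \sqrt{15}$)
$l{\left(x \right)} = \frac{1}{2 x}$
$b{\left(Z \right)} = Z$
$\frac{R{\left(-7,3 \right)} - 197}{b{\left(l{\left(z \right)} \right)}} = \frac{i \sqrt{15} - 197}{\frac{1}{2} \cdot \frac{1}{2}} = \frac{-197 + i \sqrt{15}}{\frac{1}{2} \cdot \frac{1}{2}} = \left(-197 + i \sqrt{15}\right) \frac{1}{\frac{1}{4}} = \left(-197 + i \sqrt{15}\right) 4 = -788 + 4 i \sqrt{15}$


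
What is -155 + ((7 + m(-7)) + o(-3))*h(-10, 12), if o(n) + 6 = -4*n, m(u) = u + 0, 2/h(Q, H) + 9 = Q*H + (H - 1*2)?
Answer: -18457/119 ≈ -155.10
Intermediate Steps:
h(Q, H) = 2/(-11 + H + H*Q) (h(Q, H) = 2/(-9 + (Q*H + (H - 1*2))) = 2/(-9 + (H*Q + (H - 2))) = 2/(-9 + (H*Q + (-2 + H))) = 2/(-9 + (-2 + H + H*Q)) = 2/(-11 + H + H*Q))
m(u) = u
o(n) = -6 - 4*n
-155 + ((7 + m(-7)) + o(-3))*h(-10, 12) = -155 + ((7 - 7) + (-6 - 4*(-3)))*(2/(-11 + 12 + 12*(-10))) = -155 + (0 + (-6 + 12))*(2/(-11 + 12 - 120)) = -155 + (0 + 6)*(2/(-119)) = -155 + 6*(2*(-1/119)) = -155 + 6*(-2/119) = -155 - 12/119 = -18457/119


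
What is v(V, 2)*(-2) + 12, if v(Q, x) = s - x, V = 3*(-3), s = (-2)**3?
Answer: 32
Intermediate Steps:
s = -8
V = -9
v(Q, x) = -8 - x
v(V, 2)*(-2) + 12 = (-8 - 1*2)*(-2) + 12 = (-8 - 2)*(-2) + 12 = -10*(-2) + 12 = 20 + 12 = 32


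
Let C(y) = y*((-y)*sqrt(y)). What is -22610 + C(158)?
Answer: -22610 - 24964*sqrt(158) ≈ -3.3640e+5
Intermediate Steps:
C(y) = -y**(5/2) (C(y) = y*(-y**(3/2)) = -y**(5/2))
-22610 + C(158) = -22610 - 158**(5/2) = -22610 - 24964*sqrt(158)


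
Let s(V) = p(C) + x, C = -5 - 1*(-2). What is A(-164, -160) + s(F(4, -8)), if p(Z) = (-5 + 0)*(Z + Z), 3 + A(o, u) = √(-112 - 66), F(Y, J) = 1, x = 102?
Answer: 129 + I*√178 ≈ 129.0 + 13.342*I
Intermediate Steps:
C = -3 (C = -5 + 2 = -3)
A(o, u) = -3 + I*√178 (A(o, u) = -3 + √(-112 - 66) = -3 + √(-178) = -3 + I*√178)
p(Z) = -10*Z
s(V) = 132 (s(V) = -10*(-3) + 102 = 30 + 102 = 132)
A(-164, -160) + s(F(4, -8)) = (-3 + I*√178) + 132 = 129 + I*√178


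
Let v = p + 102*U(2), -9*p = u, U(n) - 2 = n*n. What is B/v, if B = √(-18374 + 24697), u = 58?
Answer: 9*√6323/5450 ≈ 0.13131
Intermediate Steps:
U(n) = 2 + n² (U(n) = 2 + n*n = 2 + n²)
p = -58/9 (p = -⅑*58 = -58/9 ≈ -6.4444)
v = 5450/9 (v = -58/9 + 102*(2 + 2²) = -58/9 + 102*(2 + 4) = -58/9 + 102*6 = -58/9 + 612 = 5450/9 ≈ 605.56)
B = √6323 ≈ 79.517
B/v = √6323/(5450/9) = √6323*(9/5450) = 9*√6323/5450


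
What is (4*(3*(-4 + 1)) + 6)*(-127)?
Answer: 3810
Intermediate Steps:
(4*(3*(-4 + 1)) + 6)*(-127) = (4*(3*(-3)) + 6)*(-127) = (4*(-9) + 6)*(-127) = (-36 + 6)*(-127) = -30*(-127) = 3810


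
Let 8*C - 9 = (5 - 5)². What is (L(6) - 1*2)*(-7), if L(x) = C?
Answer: 49/8 ≈ 6.1250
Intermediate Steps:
C = 9/8 (C = 9/8 + (5 - 5)²/8 = 9/8 + (⅛)*0² = 9/8 + (⅛)*0 = 9/8 + 0 = 9/8 ≈ 1.1250)
L(x) = 9/8
(L(6) - 1*2)*(-7) = (9/8 - 1*2)*(-7) = (9/8 - 2)*(-7) = -7/8*(-7) = 49/8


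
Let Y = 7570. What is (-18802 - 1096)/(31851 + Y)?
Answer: -19898/39421 ≈ -0.50476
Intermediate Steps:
(-18802 - 1096)/(31851 + Y) = (-18802 - 1096)/(31851 + 7570) = -19898/39421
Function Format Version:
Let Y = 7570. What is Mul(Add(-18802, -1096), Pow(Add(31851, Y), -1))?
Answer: Rational(-19898, 39421) ≈ -0.50476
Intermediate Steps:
Mul(Add(-18802, -1096), Pow(Add(31851, Y), -1)) = Mul(Add(-18802, -1096), Pow(Add(31851, 7570), -1)) = Mul(-19898, Pow(39421, -1)) = Mul(-19898, Rational(1, 39421)) = Rational(-19898, 39421)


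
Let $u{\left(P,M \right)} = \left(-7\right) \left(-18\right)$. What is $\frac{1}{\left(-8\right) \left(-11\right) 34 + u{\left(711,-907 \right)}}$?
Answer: $\frac{1}{3118} \approx 0.00032072$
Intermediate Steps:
$u{\left(P,M \right)} = 126$
$\frac{1}{\left(-8\right) \left(-11\right) 34 + u{\left(711,-907 \right)}} = \frac{1}{\left(-8\right) \left(-11\right) 34 + 126} = \frac{1}{88 \cdot 34 + 126} = \frac{1}{2992 + 126} = \frac{1}{3118}$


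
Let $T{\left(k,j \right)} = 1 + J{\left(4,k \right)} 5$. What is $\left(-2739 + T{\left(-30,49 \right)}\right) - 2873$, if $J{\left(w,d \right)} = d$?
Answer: $-5761$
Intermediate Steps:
$T{\left(k,j \right)} = 1 + 5 k$ ($T{\left(k,j \right)} = 1 + k 5 = 1 + 5 k$)
$\left(-2739 + T{\left(-30,49 \right)}\right) - 2873 = \left(-2739 + \left(1 + 5 \left(-30\right)\right)\right) - 2873 = \left(-2739 + \left(1 - 150\right)\right) - 2873 = \left(-2739 - 149\right) - 2873 = -2888 - 2873 = -5761$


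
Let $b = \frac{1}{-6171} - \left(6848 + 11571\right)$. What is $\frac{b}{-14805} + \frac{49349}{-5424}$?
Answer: $- \frac{259472978333}{33036374448} \approx -7.8542$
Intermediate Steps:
$b = - \frac{113663650}{6171}$ ($b = - \frac{1}{6171} - 18419 = - \frac{113663650}{6171} \approx -18419.0$)
$\frac{b}{-14805} + \frac{49349}{-5424} = - \frac{113663650}{6171 \left(-14805\right)} + \frac{49349}{-5424} = \left(- \frac{113663650}{6171}\right) \left(- \frac{1}{14805}\right) + 49349 \left(- \frac{1}{5424}\right) = \frac{22732730}{18272331} - \frac{49349}{5424} = - \frac{259472978333}{33036374448}$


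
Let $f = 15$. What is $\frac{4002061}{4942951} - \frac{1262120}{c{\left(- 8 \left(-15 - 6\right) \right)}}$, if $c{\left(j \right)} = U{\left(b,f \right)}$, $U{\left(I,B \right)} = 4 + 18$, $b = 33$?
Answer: $- \frac{39484235891}{688259} \approx -57368.0$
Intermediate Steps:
$U{\left(I,B \right)} = 22$
$c{\left(j \right)} = 22$
$\frac{4002061}{4942951} - \frac{1262120}{c{\left(- 8 \left(-15 - 6\right) \right)}} = \frac{4002061}{4942951} - \frac{1262120}{22} = 4002061 \cdot \frac{1}{4942951} - \frac{631060}{11} = \frac{50659}{62569} - \frac{631060}{11} = - \frac{39484235891}{688259}$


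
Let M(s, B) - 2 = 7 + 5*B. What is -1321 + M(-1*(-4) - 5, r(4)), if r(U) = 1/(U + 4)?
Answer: -10491/8 ≈ -1311.4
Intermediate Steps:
r(U) = 1/(4 + U)
M(s, B) = 9 + 5*B (M(s, B) = 2 + (7 + 5*B) = 9 + 5*B)
-1321 + M(-1*(-4) - 5, r(4)) = -1321 + (9 + 5/(4 + 4)) = -1321 + (9 + 5/8) = -1321 + 77/8 = -10491/8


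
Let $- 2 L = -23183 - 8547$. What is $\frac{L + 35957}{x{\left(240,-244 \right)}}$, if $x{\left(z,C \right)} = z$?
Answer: $\frac{8637}{40} \approx 215.93$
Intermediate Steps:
$L = 15865$ ($L = - \frac{-23183 - 8547}{2} = \left(- \frac{1}{2}\right) \left(-31730\right) = 15865$)
$\frac{L + 35957}{x{\left(240,-244 \right)}} = \frac{15865 + 35957}{240} = 51822 \cdot \frac{1}{240} = \frac{8637}{40}$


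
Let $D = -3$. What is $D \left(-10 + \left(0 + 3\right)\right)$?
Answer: $21$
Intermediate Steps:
$D \left(-10 + \left(0 + 3\right)\right) = - 3 \left(-10 + \left(0 + 3\right)\right) = - 3 \left(-10 + 3\right) = \left(-3\right) \left(-7\right) = 21$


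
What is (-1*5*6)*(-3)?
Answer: 90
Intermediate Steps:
(-1*5*6)*(-3) = -5*6*(-3) = -30*(-3) = 90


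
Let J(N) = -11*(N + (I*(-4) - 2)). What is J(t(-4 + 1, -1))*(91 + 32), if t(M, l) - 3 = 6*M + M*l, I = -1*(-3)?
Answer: 35178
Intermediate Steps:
I = 3
t(M, l) = 3 + 6*M + M*l (t(M, l) = 3 + (6*M + M*l) = 3 + 6*M + M*l)
J(N) = 154 - 11*N (J(N) = -11*(N + (3*(-4) - 2)) = -11*(N + (-12 - 2)) = -11*(N - 14) = -11*(-14 + N) = 154 - 11*N)
J(t(-4 + 1, -1))*(91 + 32) = (154 - 11*(3 + 6*(-4 + 1) + (-4 + 1)*(-1)))*(91 + 32) = (154 - 11*(3 + 6*(-3) - 3*(-1)))*123 = (154 - 11*(3 - 18 + 3))*123 = (154 - 11*(-12))*123 = (154 + 132)*123 = 286*123 = 35178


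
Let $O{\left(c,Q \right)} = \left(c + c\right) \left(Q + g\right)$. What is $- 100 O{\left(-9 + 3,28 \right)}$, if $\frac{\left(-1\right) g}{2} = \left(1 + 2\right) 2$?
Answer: $19200$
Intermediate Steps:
$g = -12$ ($g = - 2 \left(1 + 2\right) 2 = - 2 \cdot 3 \cdot 2 = \left(-2\right) 6 = -12$)
$O{\left(c,Q \right)} = 2 c \left(-12 + Q\right)$ ($O{\left(c,Q \right)} = \left(c + c\right) \left(Q - 12\right) = 2 c \left(-12 + Q\right)$)
$- 100 O{\left(-9 + 3,28 \right)} = - 100 \cdot 2 \left(-9 + 3\right) \left(-12 + 28\right) = - 100 \cdot 2 \left(-6\right) 16 = \left(-100\right) \left(-192\right) = 19200$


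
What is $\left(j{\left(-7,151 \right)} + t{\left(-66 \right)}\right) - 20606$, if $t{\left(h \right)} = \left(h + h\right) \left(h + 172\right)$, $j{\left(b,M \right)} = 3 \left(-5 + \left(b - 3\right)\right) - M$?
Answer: $-34794$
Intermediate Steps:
$j{\left(b,M \right)} = -24 - M + 3 b$ ($j{\left(b,M \right)} = 3 \left(-5 + \left(-3 + b\right)\right) - M = 3 \left(-8 + b\right) - M = \left(-24 + 3 b\right) - M = -24 - M + 3 b$)
$t{\left(h \right)} = 2 h \left(172 + h\right)$
$\left(j{\left(-7,151 \right)} + t{\left(-66 \right)}\right) - 20606 = \left(\left(-24 - 151 + 3 \left(-7\right)\right) + 2 \left(-66\right) \left(172 - 66\right)\right) - 20606 = \left(\left(-24 - 151 - 21\right) + 2 \left(-66\right) 106\right) - 20606 = \left(-196 - 13992\right) - 20606 = -14188 - 20606 = -34794$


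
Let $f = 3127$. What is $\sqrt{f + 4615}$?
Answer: $7 \sqrt{158} \approx 87.989$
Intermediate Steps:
$\sqrt{f + 4615} = \sqrt{3127 + 4615} = \sqrt{7742} = 7 \sqrt{158}$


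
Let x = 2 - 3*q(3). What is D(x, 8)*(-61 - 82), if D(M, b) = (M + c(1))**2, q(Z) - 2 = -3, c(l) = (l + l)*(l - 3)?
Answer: -143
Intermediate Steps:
c(l) = 2*l*(-3 + l) (c(l) = (2*l)*(-3 + l) = 2*l*(-3 + l))
q(Z) = -1 (q(Z) = 2 - 3 = -1)
x = 5 (x = 2 - 3*(-1) = 2 + 3 = 5)
D(M, b) = (-4 + M)**2 (D(M, b) = (M + 2*1*(-3 + 1))**2 = (M + 2*1*(-2))**2 = (M - 4)**2 = (-4 + M)**2)
D(x, 8)*(-61 - 82) = (-4 + 5)**2*(-61 - 82) = 1**2*(-143) = 1*(-143) = -143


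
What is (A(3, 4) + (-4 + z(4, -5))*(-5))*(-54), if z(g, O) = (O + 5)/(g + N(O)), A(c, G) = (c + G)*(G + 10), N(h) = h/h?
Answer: -6372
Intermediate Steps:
N(h) = 1
A(c, G) = (10 + G)*(G + c) (A(c, G) = (G + c)*(10 + G) = (10 + G)*(G + c))
z(g, O) = (5 + O)/(1 + g) (z(g, O) = (O + 5)/(g + 1) = (5 + O)/(1 + g))
(A(3, 4) + (-4 + z(4, -5))*(-5))*(-54) = ((4² + 10*4 + 10*3 + 4*3) + (-4 + (5 - 5)/(1 + 4))*(-5))*(-54) = ((16 + 40 + 30 + 12) + (-4 + 0/5)*(-5))*(-54) = (98 + (-4 + (⅕)*0)*(-5))*(-54) = (98 + (-4 + 0)*(-5))*(-54) = (98 - 4*(-5))*(-54) = (98 + 20)*(-54) = 118*(-54) = -6372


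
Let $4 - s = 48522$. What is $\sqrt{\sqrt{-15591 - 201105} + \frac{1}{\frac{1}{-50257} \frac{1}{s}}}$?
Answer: $\sqrt{2438369126 + 2 i \sqrt{54174}} \approx 49380.0 + 0.004 i$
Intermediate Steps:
$s = -48518$ ($s = 4 - 48522 = -48518$)
$\sqrt{\sqrt{-15591 - 201105} + \frac{1}{\frac{1}{-50257} \frac{1}{s}}} = \sqrt{\sqrt{-15591 - 201105} + \frac{1}{\frac{1}{-50257} \frac{1}{-48518}}} = \sqrt{\sqrt{-216696} + \frac{1}{\left(- \frac{1}{50257}\right) \left(- \frac{1}{48518}\right)}} = \sqrt{2 i \sqrt{54174} + \frac{1}{\frac{1}{2438369126}}} = \sqrt{2 i \sqrt{54174} + 2438369126} = \sqrt{2438369126 + 2 i \sqrt{54174}}$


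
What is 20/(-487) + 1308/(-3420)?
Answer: -58783/138795 ≈ -0.42352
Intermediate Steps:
20/(-487) + 1308/(-3420) = 20*(-1/487) + 1308*(-1/3420) = -20/487 - 109/285 = -58783/138795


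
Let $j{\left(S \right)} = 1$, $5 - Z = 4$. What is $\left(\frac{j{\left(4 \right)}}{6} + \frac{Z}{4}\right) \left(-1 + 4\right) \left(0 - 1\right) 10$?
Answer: $- \frac{25}{2} \approx -12.5$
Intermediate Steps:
$Z = 1$ ($Z = 5 - 4 = 1$)
$\left(\frac{j{\left(4 \right)}}{6} + \frac{Z}{4}\right) \left(-1 + 4\right) \left(0 - 1\right) 10 = \left(1 \cdot \frac{1}{6} + 1 \cdot \frac{1}{4}\right) \left(-1 + 4\right) \left(0 - 1\right) 10 = \left(1 \cdot \frac{1}{6} + 1 \cdot \frac{1}{4}\right) 3 \left(-1\right) 10 = \left(\frac{1}{6} + \frac{1}{4}\right) \left(-3\right) 10 = \frac{5}{12} \left(-3\right) 10 = \left(- \frac{5}{4}\right) 10 = - \frac{25}{2}$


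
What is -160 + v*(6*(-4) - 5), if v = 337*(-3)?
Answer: 29159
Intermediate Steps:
v = -1011
-160 + v*(6*(-4) - 5) = -160 - 1011*(6*(-4) - 5) = -160 - 1011*(-24 - 5) = -160 - 1011*(-29) = -160 + 29319 = 29159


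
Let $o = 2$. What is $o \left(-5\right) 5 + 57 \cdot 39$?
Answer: $2173$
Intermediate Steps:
$o \left(-5\right) 5 + 57 \cdot 39 = 2 \left(-5\right) 5 + 57 \cdot 39 = \left(-10\right) 5 + 2223 = -50 + 2223 = 2173$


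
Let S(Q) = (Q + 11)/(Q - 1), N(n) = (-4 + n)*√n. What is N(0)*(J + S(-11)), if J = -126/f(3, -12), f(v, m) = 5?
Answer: 0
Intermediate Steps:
N(n) = √n*(-4 + n)
J = -126/5 ≈ -25.200
S(Q) = (11 + Q)/(-1 + Q)
N(0)*(J + S(-11)) = (√0*(-4 + 0))*(-126/5 + (11 - 11)/(-1 - 11)) = (0*(-4))*(-126/5 + 0/(-12)) = 0*(-126/5 - 1/12*0) = 0*(-126/5 + 0) = 0*(-126/5) = 0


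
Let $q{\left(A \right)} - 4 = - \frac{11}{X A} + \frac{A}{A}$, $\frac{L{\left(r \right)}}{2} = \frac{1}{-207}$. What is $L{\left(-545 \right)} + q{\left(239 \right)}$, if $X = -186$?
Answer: $\frac{15307753}{3067326} \approx 4.9906$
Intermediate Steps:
$L{\left(r \right)} = - \frac{2}{207}$ ($L{\left(r \right)} = \frac{2}{-207} = 2 \left(- \frac{1}{207}\right) = - \frac{2}{207}$)
$q{\left(A \right)} = 5 + \frac{11}{186 A}$ ($q{\left(A \right)} = 4 + \left(- \frac{11}{\left(-186\right) A} + \frac{A}{A}\right) = 4 + \left(- 11 \left(- \frac{1}{186 A}\right) + 1\right) = 4 + \left(\frac{11}{186 A} + 1\right) = 4 + \left(1 + \frac{11}{186 A}\right) = 5 + \frac{11}{186 A}$)
$L{\left(-545 \right)} + q{\left(239 \right)} = - \frac{2}{207} + \left(5 + \frac{11}{186 \cdot 239}\right) = - \frac{2}{207} + \left(5 + \frac{11}{186} \cdot \frac{1}{239}\right) = - \frac{2}{207} + \left(5 + \frac{11}{44454}\right) = - \frac{2}{207} + \frac{222281}{44454} = \frac{15307753}{3067326}$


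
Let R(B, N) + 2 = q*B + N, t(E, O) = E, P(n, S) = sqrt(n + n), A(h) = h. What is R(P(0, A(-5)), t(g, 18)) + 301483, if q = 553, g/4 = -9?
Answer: 301445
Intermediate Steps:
g = -36 (g = 4*(-9) = -36)
P(n, S) = sqrt(2)*sqrt(n) (P(n, S) = sqrt(2*n) = sqrt(2)*sqrt(n))
R(B, N) = -2 + N + 553*B (R(B, N) = -2 + (553*B + N) = -2 + (N + 553*B) = -2 + N + 553*B)
R(P(0, A(-5)), t(g, 18)) + 301483 = (-2 - 36 + 553*(sqrt(2)*sqrt(0))) + 301483 = (-2 - 36 + 553*(sqrt(2)*0)) + 301483 = (-2 - 36 + 553*0) + 301483 = (-2 - 36 + 0) + 301483 = -38 + 301483 = 301445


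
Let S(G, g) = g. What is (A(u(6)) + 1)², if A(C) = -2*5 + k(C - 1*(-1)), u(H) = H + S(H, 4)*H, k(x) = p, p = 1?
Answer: 64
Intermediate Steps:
k(x) = 1
u(H) = 5*H (u(H) = H + 4*H = 5*H)
A(C) = -9 (A(C) = -2*5 + 1 = -10 + 1 = -9)
(A(u(6)) + 1)² = (-9 + 1)² = (-8)² = 64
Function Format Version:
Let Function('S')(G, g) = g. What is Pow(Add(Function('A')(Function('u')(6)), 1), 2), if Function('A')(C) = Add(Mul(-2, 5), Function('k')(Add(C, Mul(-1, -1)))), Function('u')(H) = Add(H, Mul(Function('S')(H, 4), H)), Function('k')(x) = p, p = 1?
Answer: 64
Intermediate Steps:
Function('k')(x) = 1
Function('u')(H) = Mul(5, H) (Function('u')(H) = Add(H, Mul(4, H)) = Mul(5, H))
Function('A')(C) = -9 (Function('A')(C) = Add(Mul(-2, 5), 1) = Add(-10, 1) = -9)
Pow(Add(Function('A')(Function('u')(6)), 1), 2) = Pow(Add(-9, 1), 2) = Pow(-8, 2) = 64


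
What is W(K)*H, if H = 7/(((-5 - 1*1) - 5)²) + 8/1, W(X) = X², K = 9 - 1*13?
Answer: 15600/121 ≈ 128.93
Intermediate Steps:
K = -4 (K = 9 - 13 = -4)
H = 975/121 (H = 7/(((-5 - 1) - 5)²) + 8*1 = 7/((-6 - 5)²) + 8 = 7/((-11)²) + 8 = 7/121 + 8 = 975/121 ≈ 8.0578)
W(K)*H = (-4)²*(975/121) = 16*(975/121) = 15600/121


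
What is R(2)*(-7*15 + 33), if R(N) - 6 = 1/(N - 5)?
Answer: -408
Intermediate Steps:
R(N) = 6 + 1/(-5 + N) (R(N) = 6 + 1/(N - 5) = 6 + 1/(-5 + N))
R(2)*(-7*15 + 33) = ((-29 + 6*2)/(-5 + 2))*(-7*15 + 33) = ((-29 + 12)/(-3))*(-105 + 33) = -⅓*(-17)*(-72) = (17/3)*(-72) = -408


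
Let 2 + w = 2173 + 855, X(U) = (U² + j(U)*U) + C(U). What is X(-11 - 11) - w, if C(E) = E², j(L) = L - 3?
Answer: -1508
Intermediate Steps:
j(L) = -3 + L
X(U) = 2*U² + U*(-3 + U) (X(U) = (U² + (-3 + U)*U) + U² = (U² + U*(-3 + U)) + U² = 2*U² + U*(-3 + U))
w = 3026 (w = -2 + (2173 + 855) = -2 + 3028 = 3026)
X(-11 - 11) - w = 3*(-11 - 11)*(-1 + (-11 - 11)) - 1*3026 = 3*(-22)*(-1 - 22) - 3026 = 3*(-22)*(-23) - 3026 = 1518 - 3026 = -1508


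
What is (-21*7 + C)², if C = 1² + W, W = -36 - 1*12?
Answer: 37636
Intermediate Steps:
W = -48 (W = -36 - 12 = -48)
C = -47 (C = 1² - 48 = 1 - 48 = -47)
(-21*7 + C)² = (-21*7 - 47)² = (-147 - 47)² = (-194)² = 37636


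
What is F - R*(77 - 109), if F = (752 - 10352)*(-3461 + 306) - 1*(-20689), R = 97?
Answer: 30311793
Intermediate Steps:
F = 30308689 (F = -9600*(-3155) + 20689 = 30288000 + 20689 = 30308689)
F - R*(77 - 109) = 30308689 - 97*(77 - 109) = 30308689 - 97*(-32) = 30308689 - 1*(-3104) = 30308689 + 3104 = 30311793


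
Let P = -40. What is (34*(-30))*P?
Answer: 40800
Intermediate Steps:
(34*(-30))*P = (34*(-30))*(-40) = -1020*(-40) = 40800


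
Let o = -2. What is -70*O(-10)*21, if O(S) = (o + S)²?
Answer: -211680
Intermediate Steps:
O(S) = (-2 + S)²
-70*O(-10)*21 = -70*(-2 - 10)²*21 = -70*(-12)²*21 = -70*144*21 = -10080*21 = -211680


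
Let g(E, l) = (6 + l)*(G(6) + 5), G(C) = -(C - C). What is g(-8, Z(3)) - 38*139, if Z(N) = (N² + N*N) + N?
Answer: -5147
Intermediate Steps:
G(C) = 0 (G(C) = -1*0 = 0)
Z(N) = N + 2*N² (Z(N) = (N² + N²) + N = 2*N² + N = N + 2*N²)
g(E, l) = 30 + 5*l (g(E, l) = (6 + l)*(0 + 5) = (6 + l)*5 = 30 + 5*l)
g(-8, Z(3)) - 38*139 = (30 + 5*(3*(1 + 2*3))) - 38*139 = (30 + 5*(3*(1 + 6))) - 5282 = (30 + 5*(3*7)) - 5282 = (30 + 5*21) - 5282 = (30 + 105) - 5282 = 135 - 5282 = -5147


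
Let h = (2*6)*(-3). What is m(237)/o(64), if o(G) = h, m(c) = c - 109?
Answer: -32/9 ≈ -3.5556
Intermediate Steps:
h = -36 (h = 12*(-3) = -36)
m(c) = -109 + c
o(G) = -36
m(237)/o(64) = (-109 + 237)/(-36) = 128*(-1/36) = -32/9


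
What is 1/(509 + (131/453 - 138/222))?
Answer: 16761/8525777 ≈ 0.0019659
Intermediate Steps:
1/(509 + (131/453 - 138/222)) = 1/(509 + (131*(1/453) - 138*1/222)) = 1/(509 + (131/453 - 23/37)) = 1/(509 - 5572/16761) = 1/(8525777/16761) = 16761/8525777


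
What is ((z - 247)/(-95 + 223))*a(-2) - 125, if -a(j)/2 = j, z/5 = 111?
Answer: -923/8 ≈ -115.38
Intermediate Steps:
z = 555 (z = 5*111 = 555)
a(j) = -2*j
((z - 247)/(-95 + 223))*a(-2) - 125 = ((555 - 247)/(-95 + 223))*(-2*(-2)) - 125 = (308/128)*4 - 125 = (308*(1/128))*4 - 125 = (77/32)*4 - 125 = 77/8 - 125 = -923/8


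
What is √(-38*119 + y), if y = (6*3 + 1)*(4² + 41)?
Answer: I*√3439 ≈ 58.643*I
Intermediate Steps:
y = 1083 (y = (18 + 1)*(16 + 41) = 19*57 = 1083)
√(-38*119 + y) = √(-38*119 + 1083) = √(-4522 + 1083) = √(-3439) = I*√3439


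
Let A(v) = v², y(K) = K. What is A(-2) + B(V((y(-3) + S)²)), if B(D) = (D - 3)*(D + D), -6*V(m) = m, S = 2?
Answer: 91/18 ≈ 5.0556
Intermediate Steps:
V(m) = -m/6
B(D) = 2*D*(-3 + D) (B(D) = (-3 + D)*(2*D) = 2*D*(-3 + D))
A(-2) + B(V((y(-3) + S)²)) = (-2)² + 2*(-(-3 + 2)²/6)*(-3 - (-3 + 2)²/6) = 4 + 2*(-⅙*(-1)²)*(-3 - ⅙*(-1)²) = 4 + 2*(-⅙*1)*(-3 - ⅙*1) = 4 + 2*(-⅙)*(-3 - ⅙) = 4 + 2*(-⅙)*(-19/6) = 4 + 19/18 = 91/18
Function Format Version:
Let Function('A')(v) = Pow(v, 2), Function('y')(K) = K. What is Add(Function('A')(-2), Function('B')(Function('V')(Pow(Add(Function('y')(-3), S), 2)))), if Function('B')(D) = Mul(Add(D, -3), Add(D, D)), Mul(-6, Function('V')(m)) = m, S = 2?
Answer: Rational(91, 18) ≈ 5.0556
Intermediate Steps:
Function('V')(m) = Mul(Rational(-1, 6), m)
Function('B')(D) = Mul(2, D, Add(-3, D)) (Function('B')(D) = Mul(Add(-3, D), Mul(2, D)) = Mul(2, D, Add(-3, D)))
Add(Function('A')(-2), Function('B')(Function('V')(Pow(Add(Function('y')(-3), S), 2)))) = Add(Pow(-2, 2), Mul(2, Mul(Rational(-1, 6), Pow(Add(-3, 2), 2)), Add(-3, Mul(Rational(-1, 6), Pow(Add(-3, 2), 2))))) = Add(4, Mul(2, Mul(Rational(-1, 6), Pow(-1, 2)), Add(-3, Mul(Rational(-1, 6), Pow(-1, 2))))) = Add(4, Mul(2, Mul(Rational(-1, 6), 1), Add(-3, Mul(Rational(-1, 6), 1)))) = Add(4, Mul(2, Rational(-1, 6), Add(-3, Rational(-1, 6)))) = Add(4, Mul(2, Rational(-1, 6), Rational(-19, 6))) = Add(4, Rational(19, 18)) = Rational(91, 18)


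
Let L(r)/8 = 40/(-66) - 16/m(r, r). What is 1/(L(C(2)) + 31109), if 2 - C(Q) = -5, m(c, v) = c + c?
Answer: 231/7182947 ≈ 3.2159e-5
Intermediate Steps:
m(c, v) = 2*c
C(Q) = 7 (C(Q) = 2 - 1*(-5) = 2 + 5 = 7)
L(r) = -160/33 - 64/r (L(r) = 8*(40/(-66) - 16*1/(2*r)) = 8*(40*(-1/66) - 8/r) = 8*(-20/33 - 8/r) = -160/33 - 64/r)
1/(L(C(2)) + 31109) = 1/((-160/33 - 64/7) + 31109) = 1/(-3232/231 + 31109) = 1/(7182947/231) = 231/7182947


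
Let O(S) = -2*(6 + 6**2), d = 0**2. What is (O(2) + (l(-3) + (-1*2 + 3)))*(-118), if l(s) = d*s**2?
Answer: 9794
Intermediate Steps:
d = 0
O(S) = -84 (O(S) = -2*(6 + 36) = -2*42 = -84)
l(s) = 0 (l(s) = 0*s**2 = 0)
(O(2) + (l(-3) + (-1*2 + 3)))*(-118) = (-84 + (0 + (-1*2 + 3)))*(-118) = (-84 + (0 + (-2 + 3)))*(-118) = (-84 + (0 + 1))*(-118) = (-84 + 1)*(-118) = -83*(-118) = 9794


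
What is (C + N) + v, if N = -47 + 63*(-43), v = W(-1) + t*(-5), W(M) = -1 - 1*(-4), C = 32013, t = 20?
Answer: 29160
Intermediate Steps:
W(M) = 3 (W(M) = -1 + 4 = 3)
v = -97 (v = 3 + 20*(-5) = 3 - 100 = -97)
N = -2756 (N = -47 - 2709 = -2756)
(C + N) + v = (32013 - 2756) - 97 = 29257 - 97 = 29160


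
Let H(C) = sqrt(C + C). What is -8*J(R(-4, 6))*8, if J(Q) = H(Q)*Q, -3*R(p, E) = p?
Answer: -512*sqrt(6)/9 ≈ -139.35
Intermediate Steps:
R(p, E) = -p/3
H(C) = sqrt(2)*sqrt(C) (H(C) = sqrt(2*C) = sqrt(2)*sqrt(C))
J(Q) = sqrt(2)*Q**(3/2) (J(Q) = (sqrt(2)*sqrt(Q))*Q = sqrt(2)*Q**(3/2))
-8*J(R(-4, 6))*8 = -8*sqrt(2)*(-1/3*(-4))**(3/2)*8 = -8*sqrt(2)*(4/3)**(3/2)*8 = -8*sqrt(2)*8*sqrt(3)/9*8 = -64*sqrt(6)/9*8 = -512*sqrt(6)/9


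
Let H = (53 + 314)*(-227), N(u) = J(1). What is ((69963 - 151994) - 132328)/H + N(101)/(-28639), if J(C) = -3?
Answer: 6139277328/2385886451 ≈ 2.5732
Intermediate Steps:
N(u) = -3
H = -83309 (H = 367*(-227) = -83309)
((69963 - 151994) - 132328)/H + N(101)/(-28639) = ((69963 - 151994) - 132328)/(-83309) - 3/(-28639) = (-82031 - 132328)*(-1/83309) - 3*(-1/28639) = -214359*(-1/83309) + 3/28639 = 214359/83309 + 3/28639 = 6139277328/2385886451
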